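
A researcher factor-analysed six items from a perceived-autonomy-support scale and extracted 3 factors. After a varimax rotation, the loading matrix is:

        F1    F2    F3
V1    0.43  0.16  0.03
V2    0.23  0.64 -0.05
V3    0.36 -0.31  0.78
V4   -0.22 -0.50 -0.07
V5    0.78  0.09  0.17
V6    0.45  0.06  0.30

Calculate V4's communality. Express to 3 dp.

0.303

h² = (-0.22)² + (-0.50)² + (-0.07)² = 0.0484 + 0.2500 + 0.0049 = 0.3033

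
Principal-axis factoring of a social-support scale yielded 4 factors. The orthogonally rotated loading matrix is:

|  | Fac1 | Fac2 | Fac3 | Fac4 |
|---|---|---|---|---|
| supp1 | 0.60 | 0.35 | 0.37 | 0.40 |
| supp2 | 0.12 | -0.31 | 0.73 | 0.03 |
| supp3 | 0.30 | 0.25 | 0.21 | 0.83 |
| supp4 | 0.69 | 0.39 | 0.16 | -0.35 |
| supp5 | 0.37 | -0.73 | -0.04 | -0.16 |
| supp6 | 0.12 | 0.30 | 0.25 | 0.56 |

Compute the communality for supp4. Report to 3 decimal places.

0.776

h² = 0.69² + 0.39² + 0.16² + (-0.35)² = 0.4761 + 0.1521 + 0.0256 + 0.1225 = 0.7763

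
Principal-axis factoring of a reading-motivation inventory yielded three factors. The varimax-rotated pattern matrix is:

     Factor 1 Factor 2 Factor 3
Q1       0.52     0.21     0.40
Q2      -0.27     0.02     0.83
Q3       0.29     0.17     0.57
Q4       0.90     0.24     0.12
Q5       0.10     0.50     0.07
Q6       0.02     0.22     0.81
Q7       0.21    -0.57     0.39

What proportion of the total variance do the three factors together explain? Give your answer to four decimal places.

0.5782

SS loadings by factor: 1.2919, 0.7543, 2.0013; total = 4.0475.
Total variance with 7 standardized items is 7, so the solution explains 4.0475/7 = 0.5782.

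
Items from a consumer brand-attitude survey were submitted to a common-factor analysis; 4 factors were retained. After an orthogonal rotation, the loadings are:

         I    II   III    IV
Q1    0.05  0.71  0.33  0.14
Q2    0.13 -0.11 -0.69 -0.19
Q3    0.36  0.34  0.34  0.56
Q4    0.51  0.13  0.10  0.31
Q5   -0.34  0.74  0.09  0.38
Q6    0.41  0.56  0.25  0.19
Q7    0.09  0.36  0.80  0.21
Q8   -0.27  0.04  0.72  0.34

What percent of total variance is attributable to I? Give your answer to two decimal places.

9.67%

SS loadings for I = 0.05² + 0.13² + 0.36² + 0.51² + (-0.34)² + 0.41² + 0.09² + (-0.27)² = 0.7738
With 8 standardized items, total variance = 8. Proportion = 0.7738/8 = 0.0967 → 9.67%.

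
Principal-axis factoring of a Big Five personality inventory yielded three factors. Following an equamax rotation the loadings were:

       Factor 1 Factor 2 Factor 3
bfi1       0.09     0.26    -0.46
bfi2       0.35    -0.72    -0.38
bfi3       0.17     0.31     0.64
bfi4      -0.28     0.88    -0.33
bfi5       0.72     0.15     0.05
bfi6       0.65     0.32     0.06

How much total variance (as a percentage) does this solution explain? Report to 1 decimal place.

Communalities: 0.2873, 0.7853, 0.5346, 0.9617, 0.5434, 0.5285; Σh² = 3.6408.
Total variance with 6 standardized items is 6, so the solution explains 3.6408/6 = 0.6068 = 60.68%.

60.7%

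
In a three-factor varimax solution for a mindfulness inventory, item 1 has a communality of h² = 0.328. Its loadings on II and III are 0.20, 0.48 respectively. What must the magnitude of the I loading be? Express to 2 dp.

Under orthogonal rotation h² = Σλ², so λ_I² = h² − (0.2704) = 0.328 − 0.2704 = 0.0576.
|λ| = √0.0576 = 0.2400.

0.24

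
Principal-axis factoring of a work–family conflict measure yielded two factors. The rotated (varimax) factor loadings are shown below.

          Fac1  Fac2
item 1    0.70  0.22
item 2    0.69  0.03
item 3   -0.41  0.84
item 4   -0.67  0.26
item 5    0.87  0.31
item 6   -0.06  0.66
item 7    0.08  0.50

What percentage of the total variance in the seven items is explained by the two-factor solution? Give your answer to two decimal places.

56.49%

SS loadings by factor: 2.3500, 1.6042; total = 3.9542.
Total variance with 7 standardized items is 7, so the solution explains 3.9542/7 = 0.5649 = 56.49%.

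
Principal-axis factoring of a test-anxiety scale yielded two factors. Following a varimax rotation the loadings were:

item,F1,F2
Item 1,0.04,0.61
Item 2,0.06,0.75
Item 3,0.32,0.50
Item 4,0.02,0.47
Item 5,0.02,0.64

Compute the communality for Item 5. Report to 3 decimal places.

h² = 0.02² + 0.64² = 0.0004 + 0.4096 = 0.4100

0.410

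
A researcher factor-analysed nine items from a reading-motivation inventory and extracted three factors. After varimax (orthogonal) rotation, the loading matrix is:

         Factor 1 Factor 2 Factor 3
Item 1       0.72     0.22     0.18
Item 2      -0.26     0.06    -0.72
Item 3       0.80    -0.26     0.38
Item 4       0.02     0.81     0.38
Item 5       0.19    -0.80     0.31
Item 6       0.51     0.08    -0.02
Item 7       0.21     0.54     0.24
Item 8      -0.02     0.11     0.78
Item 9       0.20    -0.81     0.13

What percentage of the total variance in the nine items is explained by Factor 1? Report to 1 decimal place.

17.9%

SS loadings for Factor 1 = 0.72² + (-0.26)² + 0.80² + 0.02² + 0.19² + 0.51² + 0.21² + (-0.02)² + 0.20² = 1.6071
With 9 standardized items, total variance = 9. Proportion = 1.6071/9 = 0.1786 → 17.86%.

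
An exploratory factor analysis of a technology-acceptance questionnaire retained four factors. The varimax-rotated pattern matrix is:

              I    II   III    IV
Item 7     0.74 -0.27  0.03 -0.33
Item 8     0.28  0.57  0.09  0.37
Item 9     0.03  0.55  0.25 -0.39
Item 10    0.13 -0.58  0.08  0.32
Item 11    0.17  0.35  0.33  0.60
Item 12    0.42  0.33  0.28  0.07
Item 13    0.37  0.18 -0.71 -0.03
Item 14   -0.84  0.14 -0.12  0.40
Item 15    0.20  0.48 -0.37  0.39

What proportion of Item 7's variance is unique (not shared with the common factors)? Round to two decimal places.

h² = 0.74² + (-0.27)² + 0.03² + (-0.33)² = 0.5476 + 0.0729 + 0.0009 + 0.1089 = 0.7303
Uniqueness u² = 1 − h² = 1 − 0.7303 = 0.2697

0.27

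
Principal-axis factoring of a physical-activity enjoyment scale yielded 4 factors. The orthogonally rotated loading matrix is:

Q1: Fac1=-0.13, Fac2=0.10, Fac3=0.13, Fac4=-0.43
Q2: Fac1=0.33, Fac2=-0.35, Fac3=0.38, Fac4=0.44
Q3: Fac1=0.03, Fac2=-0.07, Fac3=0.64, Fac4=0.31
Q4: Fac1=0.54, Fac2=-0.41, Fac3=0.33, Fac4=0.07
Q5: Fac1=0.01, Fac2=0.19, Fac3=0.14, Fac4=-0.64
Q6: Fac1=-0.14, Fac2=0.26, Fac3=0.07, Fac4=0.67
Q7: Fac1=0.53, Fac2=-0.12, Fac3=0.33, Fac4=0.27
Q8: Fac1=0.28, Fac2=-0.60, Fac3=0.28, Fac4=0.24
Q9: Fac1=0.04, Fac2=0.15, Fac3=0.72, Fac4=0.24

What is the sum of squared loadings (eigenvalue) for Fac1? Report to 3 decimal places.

0.799

SS loadings for Fac1 = (-0.13)² + 0.33² + 0.03² + 0.54² + 0.01² + (-0.14)² + 0.53² + 0.28² + 0.04² = 0.0169 + 0.1089 + 0.0009 + 0.2916 + 0.0001 + 0.0196 + 0.2809 + 0.0784 + 0.0016 = 0.7989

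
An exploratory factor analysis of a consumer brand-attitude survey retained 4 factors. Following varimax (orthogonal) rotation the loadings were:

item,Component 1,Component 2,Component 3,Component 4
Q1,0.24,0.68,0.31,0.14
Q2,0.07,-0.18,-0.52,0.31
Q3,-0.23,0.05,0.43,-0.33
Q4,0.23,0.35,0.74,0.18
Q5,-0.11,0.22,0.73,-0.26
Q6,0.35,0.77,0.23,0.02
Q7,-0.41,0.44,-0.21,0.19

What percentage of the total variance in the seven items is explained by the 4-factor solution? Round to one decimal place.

SS loadings by factor: 0.4710, 1.4547, 1.7289, 0.3611; total = 4.0157.
Total variance with 7 standardized items is 7, so the solution explains 4.0157/7 = 0.5737 = 57.37%.

57.4%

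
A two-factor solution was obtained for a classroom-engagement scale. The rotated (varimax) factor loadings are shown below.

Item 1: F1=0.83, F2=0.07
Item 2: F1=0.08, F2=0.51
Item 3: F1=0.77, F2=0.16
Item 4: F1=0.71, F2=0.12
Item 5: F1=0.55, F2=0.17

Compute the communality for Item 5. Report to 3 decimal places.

h² = 0.55² + 0.17² = 0.3025 + 0.0289 = 0.3314

0.331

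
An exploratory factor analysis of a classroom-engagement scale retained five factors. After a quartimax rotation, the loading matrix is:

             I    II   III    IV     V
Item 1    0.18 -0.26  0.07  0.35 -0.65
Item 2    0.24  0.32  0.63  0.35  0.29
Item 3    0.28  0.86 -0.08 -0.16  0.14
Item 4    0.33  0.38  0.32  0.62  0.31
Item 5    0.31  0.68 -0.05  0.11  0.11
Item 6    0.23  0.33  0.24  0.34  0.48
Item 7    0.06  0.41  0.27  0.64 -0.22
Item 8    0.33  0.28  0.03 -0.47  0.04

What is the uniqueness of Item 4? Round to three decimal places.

h² = 0.33² + 0.38² + 0.32² + 0.62² + 0.31² = 0.1089 + 0.1444 + 0.1024 + 0.3844 + 0.0961 = 0.8362
Uniqueness u² = 1 − h² = 1 − 0.8362 = 0.1638

0.164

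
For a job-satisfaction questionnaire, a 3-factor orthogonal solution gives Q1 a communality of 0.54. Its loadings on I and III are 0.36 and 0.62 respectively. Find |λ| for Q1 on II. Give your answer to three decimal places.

Under orthogonal rotation h² = Σλ², so λ_II² = h² − (0.5140) = 0.54 − 0.5140 = 0.0260.
|λ| = √0.0260 = 0.1612.

0.161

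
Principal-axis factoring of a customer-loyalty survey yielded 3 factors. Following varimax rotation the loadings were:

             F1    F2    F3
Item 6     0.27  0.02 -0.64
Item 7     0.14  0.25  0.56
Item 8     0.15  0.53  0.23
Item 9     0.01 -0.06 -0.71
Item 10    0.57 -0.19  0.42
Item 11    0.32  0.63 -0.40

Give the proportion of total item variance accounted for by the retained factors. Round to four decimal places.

0.4899

Communalities: 0.4829, 0.3957, 0.3563, 0.5078, 0.5374, 0.6593; Σh² = 2.9394.
Total variance with 6 standardized items is 6, so the solution explains 2.9394/6 = 0.4899.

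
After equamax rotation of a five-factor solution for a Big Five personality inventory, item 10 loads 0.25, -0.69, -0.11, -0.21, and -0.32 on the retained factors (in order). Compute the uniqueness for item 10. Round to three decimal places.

h² = 0.25² + (-0.69)² + (-0.11)² + (-0.21)² + (-0.32)² = 0.0625 + 0.4761 + 0.0121 + 0.0441 + 0.1024 = 0.6972
Uniqueness u² = 1 − h² = 1 − 0.6972 = 0.3028

0.303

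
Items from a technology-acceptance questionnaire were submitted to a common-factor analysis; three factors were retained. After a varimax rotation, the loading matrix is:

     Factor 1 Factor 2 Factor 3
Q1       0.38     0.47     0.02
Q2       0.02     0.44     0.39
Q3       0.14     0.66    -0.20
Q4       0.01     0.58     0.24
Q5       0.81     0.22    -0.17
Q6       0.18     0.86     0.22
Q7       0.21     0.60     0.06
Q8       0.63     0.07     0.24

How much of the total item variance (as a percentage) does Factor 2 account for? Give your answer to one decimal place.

SS loadings for Factor 2 = 0.47² + 0.44² + 0.66² + 0.58² + 0.22² + 0.86² + 0.60² + 0.07² = 2.3394
With 8 standardized items, total variance = 8. Proportion = 2.3394/8 = 0.2924 → 29.24%.

29.2%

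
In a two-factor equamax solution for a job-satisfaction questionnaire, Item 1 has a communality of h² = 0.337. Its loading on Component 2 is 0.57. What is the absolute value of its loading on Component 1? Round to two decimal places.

0.11

Under orthogonal rotation h² = Σλ², so λ_Component 1² = h² − (0.3249) = 0.337 − 0.3249 = 0.0121.
|λ| = √0.0121 = 0.1100.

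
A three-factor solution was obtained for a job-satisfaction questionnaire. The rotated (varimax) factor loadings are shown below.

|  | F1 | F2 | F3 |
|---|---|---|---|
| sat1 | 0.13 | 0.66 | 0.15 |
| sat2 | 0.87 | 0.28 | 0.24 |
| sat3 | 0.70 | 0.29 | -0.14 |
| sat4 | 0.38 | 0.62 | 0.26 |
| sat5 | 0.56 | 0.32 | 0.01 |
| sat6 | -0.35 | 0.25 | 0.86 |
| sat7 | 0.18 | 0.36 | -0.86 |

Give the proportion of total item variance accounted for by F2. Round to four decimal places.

SS loadings for F2 = 0.66² + 0.28² + 0.29² + 0.62² + 0.32² + 0.25² + 0.36² = 1.2770
Proportion of variance = 1.2770 / 7 = 0.1824.

0.1824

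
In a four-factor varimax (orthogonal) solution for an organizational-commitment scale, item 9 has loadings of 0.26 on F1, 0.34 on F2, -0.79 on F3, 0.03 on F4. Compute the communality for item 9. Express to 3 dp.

h² = 0.26² + 0.34² + (-0.79)² + 0.03² = 0.0676 + 0.1156 + 0.6241 + 0.0009 = 0.8082

0.808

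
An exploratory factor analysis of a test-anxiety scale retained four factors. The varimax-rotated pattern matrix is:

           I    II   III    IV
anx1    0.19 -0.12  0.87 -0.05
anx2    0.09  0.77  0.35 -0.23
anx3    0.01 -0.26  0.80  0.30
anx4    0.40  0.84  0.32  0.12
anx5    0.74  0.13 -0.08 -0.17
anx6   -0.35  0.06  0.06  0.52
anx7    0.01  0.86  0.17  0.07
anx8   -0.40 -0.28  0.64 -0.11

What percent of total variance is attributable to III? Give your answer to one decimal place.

25.9%

SS loadings for III = 0.87² + 0.35² + 0.80² + 0.32² + (-0.08)² + 0.06² + 0.17² + 0.64² = 2.0703
With 8 standardized items, total variance = 8. Proportion = 2.0703/8 = 0.2588 → 25.88%.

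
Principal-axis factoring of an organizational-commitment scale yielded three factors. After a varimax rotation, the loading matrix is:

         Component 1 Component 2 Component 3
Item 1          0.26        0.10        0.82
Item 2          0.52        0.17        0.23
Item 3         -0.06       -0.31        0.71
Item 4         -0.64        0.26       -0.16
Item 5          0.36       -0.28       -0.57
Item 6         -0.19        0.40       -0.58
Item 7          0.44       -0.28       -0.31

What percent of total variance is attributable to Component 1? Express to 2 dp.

SS loadings for Component 1 = 0.26² + 0.52² + (-0.06)² + (-0.64)² + 0.36² + (-0.19)² + 0.44² = 1.1105
With 7 standardized items, total variance = 7. Proportion = 1.1105/7 = 0.1586 → 15.86%.

15.86%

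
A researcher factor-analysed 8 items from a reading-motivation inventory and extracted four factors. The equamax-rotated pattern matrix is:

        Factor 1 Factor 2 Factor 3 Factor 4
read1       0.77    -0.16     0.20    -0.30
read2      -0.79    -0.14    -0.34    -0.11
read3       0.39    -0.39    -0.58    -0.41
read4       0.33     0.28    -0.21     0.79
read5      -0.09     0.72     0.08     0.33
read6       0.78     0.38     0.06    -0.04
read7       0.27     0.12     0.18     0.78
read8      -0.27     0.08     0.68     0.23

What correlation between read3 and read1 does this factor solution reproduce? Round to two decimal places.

r̂ = Σ λ_i·λ_j across factors = (0.39)(0.77) + (-0.39)(-0.16) + (-0.58)(0.20) + (-0.41)(-0.30)
  = +0.3003 +0.0624 -0.1160 +0.1230 = 0.3697

0.37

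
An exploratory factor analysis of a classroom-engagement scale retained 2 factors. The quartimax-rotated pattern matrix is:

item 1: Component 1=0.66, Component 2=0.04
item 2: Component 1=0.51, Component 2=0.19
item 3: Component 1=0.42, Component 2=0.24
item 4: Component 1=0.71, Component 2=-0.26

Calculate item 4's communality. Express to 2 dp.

0.57

h² = 0.71² + (-0.26)² = 0.5041 + 0.0676 = 0.5717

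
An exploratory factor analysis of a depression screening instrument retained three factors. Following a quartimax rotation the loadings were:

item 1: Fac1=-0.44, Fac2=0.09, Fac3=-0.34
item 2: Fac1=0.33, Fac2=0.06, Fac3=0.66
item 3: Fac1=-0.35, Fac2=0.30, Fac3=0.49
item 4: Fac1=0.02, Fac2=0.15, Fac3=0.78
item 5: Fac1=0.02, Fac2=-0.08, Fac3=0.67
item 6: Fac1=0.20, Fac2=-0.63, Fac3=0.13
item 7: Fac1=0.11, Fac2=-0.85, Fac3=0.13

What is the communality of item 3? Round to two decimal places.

0.45

h² = (-0.35)² + 0.30² + 0.49² = 0.1225 + 0.0900 + 0.2401 = 0.4526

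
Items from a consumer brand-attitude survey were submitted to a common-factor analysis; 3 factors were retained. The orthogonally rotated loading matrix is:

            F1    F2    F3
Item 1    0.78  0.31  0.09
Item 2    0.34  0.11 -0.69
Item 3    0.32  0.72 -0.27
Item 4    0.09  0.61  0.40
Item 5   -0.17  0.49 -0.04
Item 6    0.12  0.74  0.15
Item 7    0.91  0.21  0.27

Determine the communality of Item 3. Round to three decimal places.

h² = 0.32² + 0.72² + (-0.27)² = 0.1024 + 0.5184 + 0.0729 = 0.6937

0.694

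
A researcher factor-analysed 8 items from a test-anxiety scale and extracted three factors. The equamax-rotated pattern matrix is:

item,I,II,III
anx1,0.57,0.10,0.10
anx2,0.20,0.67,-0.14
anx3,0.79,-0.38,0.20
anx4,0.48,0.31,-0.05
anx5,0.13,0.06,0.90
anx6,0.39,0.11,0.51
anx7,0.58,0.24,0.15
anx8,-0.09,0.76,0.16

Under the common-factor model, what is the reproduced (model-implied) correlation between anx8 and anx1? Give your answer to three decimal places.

0.041

r̂ = Σ λ_i·λ_j across factors = (-0.09)(0.57) + (0.76)(0.10) + (0.16)(0.10)
  = -0.0513 +0.0760 +0.0160 = 0.0407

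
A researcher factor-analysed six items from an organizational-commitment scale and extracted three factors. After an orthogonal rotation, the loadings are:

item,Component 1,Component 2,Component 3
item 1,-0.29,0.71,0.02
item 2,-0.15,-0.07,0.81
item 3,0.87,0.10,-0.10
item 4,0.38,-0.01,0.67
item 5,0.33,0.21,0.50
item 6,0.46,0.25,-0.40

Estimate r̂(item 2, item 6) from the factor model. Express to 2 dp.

r̂ = Σ λ_i·λ_j across factors = (-0.15)(0.46) + (-0.07)(0.25) + (0.81)(-0.40)
  = -0.0690 -0.0175 -0.3240 = -0.4105

-0.41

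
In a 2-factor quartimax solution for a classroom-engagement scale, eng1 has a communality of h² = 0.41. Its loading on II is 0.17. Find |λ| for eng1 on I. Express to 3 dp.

Under orthogonal rotation h² = Σλ², so λ_I² = h² − (0.0289) = 0.41 − 0.0289 = 0.3811.
|λ| = √0.3811 = 0.6173.

0.617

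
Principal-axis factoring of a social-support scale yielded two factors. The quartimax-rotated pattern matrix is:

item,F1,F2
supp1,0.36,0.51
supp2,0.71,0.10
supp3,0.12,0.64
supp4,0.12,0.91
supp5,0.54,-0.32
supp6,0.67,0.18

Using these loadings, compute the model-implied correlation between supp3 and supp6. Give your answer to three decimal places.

r̂ = Σ λ_i·λ_j across factors = (0.12)(0.67) + (0.64)(0.18)
  = +0.0804 +0.1152 = 0.1956

0.196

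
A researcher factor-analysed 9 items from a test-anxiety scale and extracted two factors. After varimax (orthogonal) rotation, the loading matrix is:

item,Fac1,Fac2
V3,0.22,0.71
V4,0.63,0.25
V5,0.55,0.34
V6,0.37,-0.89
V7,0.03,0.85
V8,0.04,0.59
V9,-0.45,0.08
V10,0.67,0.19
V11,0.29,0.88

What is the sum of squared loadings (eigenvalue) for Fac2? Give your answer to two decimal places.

3.36

SS loadings for Fac2 = 0.71² + 0.25² + 0.34² + (-0.89)² + 0.85² + 0.59² + 0.08² + 0.19² + 0.88² = 0.5041 + 0.0625 + 0.1156 + 0.7921 + 0.7225 + 0.3481 + 0.0064 + 0.0361 + 0.7744 = 3.3618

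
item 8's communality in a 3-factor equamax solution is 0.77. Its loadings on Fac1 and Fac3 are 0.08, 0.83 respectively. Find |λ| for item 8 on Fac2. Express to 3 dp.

0.273

Under orthogonal rotation h² = Σλ², so λ_Fac2² = h² − (0.6953) = 0.77 − 0.6953 = 0.0747.
|λ| = √0.0747 = 0.2733.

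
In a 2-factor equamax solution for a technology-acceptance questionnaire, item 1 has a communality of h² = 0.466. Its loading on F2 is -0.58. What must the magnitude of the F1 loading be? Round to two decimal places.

0.36

Under orthogonal rotation h² = Σλ², so λ_F1² = h² − (0.3364) = 0.466 − 0.3364 = 0.1296.
|λ| = √0.1296 = 0.3600.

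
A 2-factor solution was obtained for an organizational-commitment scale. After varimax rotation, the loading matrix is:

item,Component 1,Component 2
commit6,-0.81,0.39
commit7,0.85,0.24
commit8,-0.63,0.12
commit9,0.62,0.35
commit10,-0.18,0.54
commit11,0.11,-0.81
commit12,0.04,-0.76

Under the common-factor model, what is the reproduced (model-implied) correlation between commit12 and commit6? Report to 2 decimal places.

r̂ = Σ λ_i·λ_j across factors = (0.04)(-0.81) + (-0.76)(0.39)
  = -0.0324 -0.2964 = -0.3288

-0.33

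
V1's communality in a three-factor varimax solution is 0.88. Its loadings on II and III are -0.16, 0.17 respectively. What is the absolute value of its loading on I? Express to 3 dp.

0.909

Under orthogonal rotation h² = Σλ², so λ_I² = h² − (0.0545) = 0.88 − 0.0545 = 0.8255.
|λ| = √0.8255 = 0.9086.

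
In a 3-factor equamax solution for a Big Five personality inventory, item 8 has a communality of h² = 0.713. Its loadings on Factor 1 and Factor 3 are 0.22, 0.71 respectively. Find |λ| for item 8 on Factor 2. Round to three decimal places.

Under orthogonal rotation h² = Σλ², so λ_Factor 2² = h² − (0.5525) = 0.713 − 0.5525 = 0.1605.
|λ| = √0.1605 = 0.4006.

0.401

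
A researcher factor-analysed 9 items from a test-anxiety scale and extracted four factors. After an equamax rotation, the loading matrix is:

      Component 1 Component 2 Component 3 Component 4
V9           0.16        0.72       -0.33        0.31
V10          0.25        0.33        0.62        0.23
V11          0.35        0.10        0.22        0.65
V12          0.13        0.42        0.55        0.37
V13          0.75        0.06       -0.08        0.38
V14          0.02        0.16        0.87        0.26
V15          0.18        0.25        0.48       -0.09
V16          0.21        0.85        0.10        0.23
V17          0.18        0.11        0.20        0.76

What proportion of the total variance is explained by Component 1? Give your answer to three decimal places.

SS loadings for Component 1 = 0.16² + 0.25² + 0.35² + 0.13² + 0.75² + 0.02² + 0.18² + 0.21² + 0.18² = 0.8993
Proportion of variance = 0.8993 / 9 = 0.0999.

0.100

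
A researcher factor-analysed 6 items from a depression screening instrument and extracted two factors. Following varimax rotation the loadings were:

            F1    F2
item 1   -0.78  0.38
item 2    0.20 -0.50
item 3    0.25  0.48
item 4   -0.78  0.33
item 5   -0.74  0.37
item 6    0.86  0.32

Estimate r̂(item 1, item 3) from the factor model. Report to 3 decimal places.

-0.013

r̂ = Σ λ_i·λ_j across factors = (-0.78)(0.25) + (0.38)(0.48)
  = -0.1950 +0.1824 = -0.0126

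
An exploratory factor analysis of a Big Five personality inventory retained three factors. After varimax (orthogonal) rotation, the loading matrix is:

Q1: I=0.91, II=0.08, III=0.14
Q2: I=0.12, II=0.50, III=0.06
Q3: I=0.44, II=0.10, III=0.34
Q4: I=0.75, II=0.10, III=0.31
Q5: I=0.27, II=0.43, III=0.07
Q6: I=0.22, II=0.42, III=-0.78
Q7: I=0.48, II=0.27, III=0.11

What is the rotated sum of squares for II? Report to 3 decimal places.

0.711

SS loadings for II = 0.08² + 0.50² + 0.10² + 0.10² + 0.43² + 0.42² + 0.27² = 0.0064 + 0.2500 + 0.0100 + 0.0100 + 0.1849 + 0.1764 + 0.0729 = 0.7106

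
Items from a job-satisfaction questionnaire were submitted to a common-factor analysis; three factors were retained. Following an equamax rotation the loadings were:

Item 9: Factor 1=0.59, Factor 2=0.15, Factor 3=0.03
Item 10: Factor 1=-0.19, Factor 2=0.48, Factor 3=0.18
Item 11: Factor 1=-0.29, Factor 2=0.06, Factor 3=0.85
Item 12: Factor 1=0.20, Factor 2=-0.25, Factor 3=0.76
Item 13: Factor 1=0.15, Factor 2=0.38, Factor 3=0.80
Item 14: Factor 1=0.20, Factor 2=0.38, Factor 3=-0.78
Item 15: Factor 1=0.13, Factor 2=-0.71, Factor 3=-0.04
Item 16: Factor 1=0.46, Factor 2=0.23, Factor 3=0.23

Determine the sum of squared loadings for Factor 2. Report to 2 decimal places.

1.16

SS loadings for Factor 2 = 0.15² + 0.48² + 0.06² + (-0.25)² + 0.38² + 0.38² + (-0.71)² + 0.23² = 0.0225 + 0.2304 + 0.0036 + 0.0625 + 0.1444 + 0.1444 + 0.5041 + 0.0529 = 1.1648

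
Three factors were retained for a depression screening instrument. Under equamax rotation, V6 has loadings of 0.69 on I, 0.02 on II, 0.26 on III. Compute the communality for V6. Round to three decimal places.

0.544

h² = 0.69² + 0.02² + 0.26² = 0.4761 + 0.0004 + 0.0676 = 0.5441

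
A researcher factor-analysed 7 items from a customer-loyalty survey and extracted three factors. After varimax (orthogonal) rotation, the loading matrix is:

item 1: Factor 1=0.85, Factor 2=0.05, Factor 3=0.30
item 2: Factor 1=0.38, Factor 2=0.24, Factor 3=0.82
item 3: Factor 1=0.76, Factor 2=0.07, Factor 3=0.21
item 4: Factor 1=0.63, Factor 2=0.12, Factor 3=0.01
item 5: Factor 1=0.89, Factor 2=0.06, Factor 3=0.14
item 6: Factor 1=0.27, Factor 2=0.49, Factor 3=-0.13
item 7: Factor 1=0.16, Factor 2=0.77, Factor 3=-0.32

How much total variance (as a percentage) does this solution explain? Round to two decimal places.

SS loadings by factor: 2.7320, 0.9160, 0.9455; total = 4.5935.
Total variance with 7 standardized items is 7, so the solution explains 4.5935/7 = 0.6562 = 65.62%.

65.62%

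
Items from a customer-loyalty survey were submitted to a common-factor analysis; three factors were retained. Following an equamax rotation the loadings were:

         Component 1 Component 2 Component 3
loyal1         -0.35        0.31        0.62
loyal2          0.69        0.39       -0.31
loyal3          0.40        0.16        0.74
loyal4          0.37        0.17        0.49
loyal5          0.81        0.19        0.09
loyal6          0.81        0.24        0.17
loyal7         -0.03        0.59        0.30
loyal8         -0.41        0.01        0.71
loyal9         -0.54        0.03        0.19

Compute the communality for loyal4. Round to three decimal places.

0.406

h² = 0.37² + 0.17² + 0.49² = 0.1369 + 0.0289 + 0.2401 = 0.4059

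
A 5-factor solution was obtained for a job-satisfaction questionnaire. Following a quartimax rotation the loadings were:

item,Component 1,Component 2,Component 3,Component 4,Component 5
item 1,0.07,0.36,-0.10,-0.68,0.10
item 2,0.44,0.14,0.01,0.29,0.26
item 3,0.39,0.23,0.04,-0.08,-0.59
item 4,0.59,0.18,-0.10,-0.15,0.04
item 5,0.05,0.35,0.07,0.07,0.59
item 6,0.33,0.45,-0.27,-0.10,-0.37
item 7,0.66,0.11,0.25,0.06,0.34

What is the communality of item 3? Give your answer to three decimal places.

h² = 0.39² + 0.23² + 0.04² + (-0.08)² + (-0.59)² = 0.1521 + 0.0529 + 0.0016 + 0.0064 + 0.3481 = 0.5611

0.561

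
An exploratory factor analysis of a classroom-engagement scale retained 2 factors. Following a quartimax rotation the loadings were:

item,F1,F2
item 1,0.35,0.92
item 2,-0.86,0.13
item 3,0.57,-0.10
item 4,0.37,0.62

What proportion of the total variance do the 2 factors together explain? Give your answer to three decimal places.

0.645

Communalities: 0.9689, 0.7565, 0.3349, 0.5213; Σh² = 2.5816.
Total variance with 4 standardized items is 4, so the solution explains 2.5816/4 = 0.6454.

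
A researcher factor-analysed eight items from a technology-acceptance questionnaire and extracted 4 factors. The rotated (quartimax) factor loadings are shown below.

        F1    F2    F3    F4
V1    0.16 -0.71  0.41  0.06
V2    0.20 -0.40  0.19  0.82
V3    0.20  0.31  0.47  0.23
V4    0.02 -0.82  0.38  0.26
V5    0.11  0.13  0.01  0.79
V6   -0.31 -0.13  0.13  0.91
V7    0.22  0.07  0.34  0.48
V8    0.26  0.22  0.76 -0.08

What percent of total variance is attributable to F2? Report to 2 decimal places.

19.00%

SS loadings for F2 = (-0.71)² + (-0.40)² + 0.31² + (-0.82)² + 0.13² + (-0.13)² + 0.07² + 0.22² = 1.5197
With 8 standardized items, total variance = 8. Proportion = 1.5197/8 = 0.1900 → 19.00%.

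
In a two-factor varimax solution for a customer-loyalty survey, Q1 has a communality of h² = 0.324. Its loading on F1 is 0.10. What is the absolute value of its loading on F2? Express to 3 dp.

0.560

Under orthogonal rotation h² = Σλ², so λ_F2² = h² − (0.0100) = 0.324 − 0.0100 = 0.3140.
|λ| = √0.3140 = 0.5604.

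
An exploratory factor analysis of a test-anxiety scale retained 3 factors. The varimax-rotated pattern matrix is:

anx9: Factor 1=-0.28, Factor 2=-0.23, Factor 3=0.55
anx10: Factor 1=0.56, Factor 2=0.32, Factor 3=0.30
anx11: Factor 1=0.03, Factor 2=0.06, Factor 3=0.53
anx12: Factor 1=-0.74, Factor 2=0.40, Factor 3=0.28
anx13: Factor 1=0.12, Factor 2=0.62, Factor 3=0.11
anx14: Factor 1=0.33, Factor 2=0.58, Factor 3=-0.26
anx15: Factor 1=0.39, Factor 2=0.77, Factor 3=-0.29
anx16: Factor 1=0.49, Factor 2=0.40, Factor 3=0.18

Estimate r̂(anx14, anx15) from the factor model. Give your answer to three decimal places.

0.651

r̂ = Σ λ_i·λ_j across factors = (0.33)(0.39) + (0.58)(0.77) + (-0.26)(-0.29)
  = +0.1287 +0.4466 +0.0754 = 0.6507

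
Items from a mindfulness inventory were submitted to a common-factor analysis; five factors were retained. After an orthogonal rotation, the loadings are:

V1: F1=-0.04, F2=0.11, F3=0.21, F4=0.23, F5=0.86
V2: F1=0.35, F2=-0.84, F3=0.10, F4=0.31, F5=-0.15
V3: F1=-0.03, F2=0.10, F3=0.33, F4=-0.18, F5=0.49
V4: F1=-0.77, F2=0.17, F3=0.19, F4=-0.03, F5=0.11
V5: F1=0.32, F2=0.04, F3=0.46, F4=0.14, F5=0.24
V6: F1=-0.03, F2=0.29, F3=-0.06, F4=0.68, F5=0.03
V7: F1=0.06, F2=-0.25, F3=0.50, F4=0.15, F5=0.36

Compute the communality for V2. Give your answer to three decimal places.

0.957

h² = 0.35² + (-0.84)² + 0.10² + 0.31² + (-0.15)² = 0.1225 + 0.7056 + 0.0100 + 0.0961 + 0.0225 = 0.9567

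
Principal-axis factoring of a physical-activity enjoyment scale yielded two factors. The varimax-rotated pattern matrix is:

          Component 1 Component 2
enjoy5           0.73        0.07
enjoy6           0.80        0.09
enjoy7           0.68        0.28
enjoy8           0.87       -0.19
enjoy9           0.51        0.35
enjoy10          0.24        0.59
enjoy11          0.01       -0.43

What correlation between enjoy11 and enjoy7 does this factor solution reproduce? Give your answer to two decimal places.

-0.11

r̂ = Σ λ_i·λ_j across factors = (0.01)(0.68) + (-0.43)(0.28)
  = +0.0068 -0.1204 = -0.1136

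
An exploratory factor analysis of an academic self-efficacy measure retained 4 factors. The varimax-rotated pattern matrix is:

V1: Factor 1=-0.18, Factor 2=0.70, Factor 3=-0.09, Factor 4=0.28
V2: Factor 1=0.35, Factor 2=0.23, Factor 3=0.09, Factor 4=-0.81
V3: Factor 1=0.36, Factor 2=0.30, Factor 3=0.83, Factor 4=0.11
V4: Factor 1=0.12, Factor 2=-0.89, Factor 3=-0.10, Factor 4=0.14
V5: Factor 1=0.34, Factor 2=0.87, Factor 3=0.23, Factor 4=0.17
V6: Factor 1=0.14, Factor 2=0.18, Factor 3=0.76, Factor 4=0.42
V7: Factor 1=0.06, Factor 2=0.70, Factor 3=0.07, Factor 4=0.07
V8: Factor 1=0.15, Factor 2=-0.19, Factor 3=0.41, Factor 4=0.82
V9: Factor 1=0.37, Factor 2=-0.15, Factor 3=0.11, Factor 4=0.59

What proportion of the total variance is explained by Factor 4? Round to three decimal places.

SS loadings for Factor 4 = 0.28² + (-0.81)² + 0.11² + 0.14² + 0.17² + 0.42² + 0.07² + 0.82² + 0.59² = 1.9969
Proportion of variance = 1.9969 / 9 = 0.2219.

0.222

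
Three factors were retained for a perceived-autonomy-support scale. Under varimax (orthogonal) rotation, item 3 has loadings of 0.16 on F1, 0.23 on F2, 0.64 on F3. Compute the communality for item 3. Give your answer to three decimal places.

h² = 0.16² + 0.23² + 0.64² = 0.0256 + 0.0529 + 0.4096 = 0.4881

0.488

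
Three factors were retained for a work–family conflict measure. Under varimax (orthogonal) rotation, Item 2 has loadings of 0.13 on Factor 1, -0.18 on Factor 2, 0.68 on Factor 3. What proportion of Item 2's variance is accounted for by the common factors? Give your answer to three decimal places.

0.512

h² = 0.13² + (-0.18)² + 0.68² = 0.0169 + 0.0324 + 0.4624 = 0.5117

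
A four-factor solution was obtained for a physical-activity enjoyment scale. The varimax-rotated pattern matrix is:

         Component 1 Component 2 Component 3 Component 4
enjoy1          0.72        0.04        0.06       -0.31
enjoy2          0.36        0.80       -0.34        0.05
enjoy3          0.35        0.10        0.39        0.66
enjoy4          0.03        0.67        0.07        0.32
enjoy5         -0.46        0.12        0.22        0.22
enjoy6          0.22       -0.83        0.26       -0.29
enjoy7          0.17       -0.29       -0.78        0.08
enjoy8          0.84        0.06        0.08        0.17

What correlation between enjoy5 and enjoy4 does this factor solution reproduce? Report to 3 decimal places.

0.152

r̂ = Σ λ_i·λ_j across factors = (-0.46)(0.03) + (0.12)(0.67) + (0.22)(0.07) + (0.22)(0.32)
  = -0.0138 +0.0804 +0.0154 +0.0704 = 0.1524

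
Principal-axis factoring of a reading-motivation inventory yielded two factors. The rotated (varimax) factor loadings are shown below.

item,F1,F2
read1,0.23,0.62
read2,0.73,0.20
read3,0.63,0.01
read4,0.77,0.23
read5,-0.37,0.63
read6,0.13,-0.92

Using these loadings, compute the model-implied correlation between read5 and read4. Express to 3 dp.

r̂ = Σ λ_i·λ_j across factors = (-0.37)(0.77) + (0.63)(0.23)
  = -0.2849 +0.1449 = -0.1400

-0.140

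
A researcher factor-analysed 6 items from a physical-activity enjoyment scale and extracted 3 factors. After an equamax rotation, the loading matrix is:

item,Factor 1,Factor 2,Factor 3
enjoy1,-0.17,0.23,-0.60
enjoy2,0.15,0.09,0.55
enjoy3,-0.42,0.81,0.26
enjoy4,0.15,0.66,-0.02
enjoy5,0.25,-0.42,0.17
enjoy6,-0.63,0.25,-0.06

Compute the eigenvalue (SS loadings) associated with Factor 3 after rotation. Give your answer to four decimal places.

0.7630

SS loadings for Factor 3 = (-0.60)² + 0.55² + 0.26² + (-0.02)² + 0.17² + (-0.06)² = 0.3600 + 0.3025 + 0.0676 + 0.0004 + 0.0289 + 0.0036 = 0.7630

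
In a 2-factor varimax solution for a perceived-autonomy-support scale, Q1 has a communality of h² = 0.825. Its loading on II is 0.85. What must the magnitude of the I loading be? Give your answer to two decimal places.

Under orthogonal rotation h² = Σλ², so λ_I² = h² − (0.7225) = 0.825 − 0.7225 = 0.1025.
|λ| = √0.1025 = 0.3202.

0.32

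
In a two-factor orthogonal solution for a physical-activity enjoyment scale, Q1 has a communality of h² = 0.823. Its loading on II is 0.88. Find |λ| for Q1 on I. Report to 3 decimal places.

0.220

Under orthogonal rotation h² = Σλ², so λ_I² = h² − (0.7744) = 0.823 − 0.7744 = 0.0486.
|λ| = √0.0486 = 0.2205.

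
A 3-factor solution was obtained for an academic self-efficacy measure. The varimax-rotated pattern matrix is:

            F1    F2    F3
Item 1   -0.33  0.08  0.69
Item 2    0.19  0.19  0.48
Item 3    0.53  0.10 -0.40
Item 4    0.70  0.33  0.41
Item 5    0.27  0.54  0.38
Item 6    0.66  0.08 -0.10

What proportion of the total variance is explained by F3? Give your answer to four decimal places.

0.1982

SS loadings for F3 = 0.69² + 0.48² + (-0.40)² + 0.41² + 0.38² + (-0.10)² = 1.1890
Proportion of variance = 1.1890 / 6 = 0.1982.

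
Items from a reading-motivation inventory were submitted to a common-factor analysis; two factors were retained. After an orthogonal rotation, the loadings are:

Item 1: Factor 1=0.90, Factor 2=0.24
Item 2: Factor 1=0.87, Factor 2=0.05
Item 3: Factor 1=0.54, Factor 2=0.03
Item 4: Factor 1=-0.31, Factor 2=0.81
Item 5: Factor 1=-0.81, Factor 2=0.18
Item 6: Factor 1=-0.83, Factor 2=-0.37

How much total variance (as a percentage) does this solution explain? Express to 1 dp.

Communalities: 0.8676, 0.7594, 0.2925, 0.7522, 0.6885, 0.8258; Σh² = 4.1860.
Total variance with 6 standardized items is 6, so the solution explains 4.1860/6 = 0.6977 = 69.77%.

69.8%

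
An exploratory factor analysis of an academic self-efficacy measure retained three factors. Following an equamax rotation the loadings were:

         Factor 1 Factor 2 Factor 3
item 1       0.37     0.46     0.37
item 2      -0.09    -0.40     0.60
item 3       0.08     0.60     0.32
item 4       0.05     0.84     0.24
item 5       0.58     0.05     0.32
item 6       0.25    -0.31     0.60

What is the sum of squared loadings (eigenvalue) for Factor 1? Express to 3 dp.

0.553

SS loadings for Factor 1 = 0.37² + (-0.09)² + 0.08² + 0.05² + 0.58² + 0.25² = 0.1369 + 0.0081 + 0.0064 + 0.0025 + 0.3364 + 0.0625 = 0.5528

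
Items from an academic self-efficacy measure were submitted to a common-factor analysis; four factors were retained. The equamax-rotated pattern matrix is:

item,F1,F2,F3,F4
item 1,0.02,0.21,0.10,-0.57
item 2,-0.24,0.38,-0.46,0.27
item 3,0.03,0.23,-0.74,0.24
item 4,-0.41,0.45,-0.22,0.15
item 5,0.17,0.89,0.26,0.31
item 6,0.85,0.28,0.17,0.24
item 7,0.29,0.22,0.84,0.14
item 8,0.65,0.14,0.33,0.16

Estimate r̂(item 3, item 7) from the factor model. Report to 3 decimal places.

r̂ = Σ λ_i·λ_j across factors = (0.03)(0.29) + (0.23)(0.22) + (-0.74)(0.84) + (0.24)(0.14)
  = +0.0087 +0.0506 -0.6216 +0.0336 = -0.5287

-0.529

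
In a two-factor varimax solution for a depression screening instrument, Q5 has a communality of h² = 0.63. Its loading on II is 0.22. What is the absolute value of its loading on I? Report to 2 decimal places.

0.76

Under orthogonal rotation h² = Σλ², so λ_I² = h² − (0.0484) = 0.63 − 0.0484 = 0.5816.
|λ| = √0.5816 = 0.7626.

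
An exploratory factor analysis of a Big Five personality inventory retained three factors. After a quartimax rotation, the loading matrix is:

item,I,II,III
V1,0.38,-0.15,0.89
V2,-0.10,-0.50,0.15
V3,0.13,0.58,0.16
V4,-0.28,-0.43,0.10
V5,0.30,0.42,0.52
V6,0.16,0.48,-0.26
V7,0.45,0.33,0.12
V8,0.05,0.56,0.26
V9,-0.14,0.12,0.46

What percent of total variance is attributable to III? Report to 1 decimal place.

SS loadings for III = 0.89² + 0.15² + 0.16² + 0.10² + 0.52² + (-0.26)² + 0.12² + 0.26² + 0.46² = 1.4818
With 9 standardized items, total variance = 9. Proportion = 1.4818/9 = 0.1646 → 16.46%.

16.5%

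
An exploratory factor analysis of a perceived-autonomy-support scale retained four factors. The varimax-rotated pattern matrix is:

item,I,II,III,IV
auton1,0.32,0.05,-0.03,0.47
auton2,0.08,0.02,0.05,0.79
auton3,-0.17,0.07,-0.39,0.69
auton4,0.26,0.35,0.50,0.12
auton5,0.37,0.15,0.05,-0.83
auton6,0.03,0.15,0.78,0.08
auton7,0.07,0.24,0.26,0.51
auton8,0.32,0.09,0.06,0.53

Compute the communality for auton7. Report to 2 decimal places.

h² = 0.07² + 0.24² + 0.26² + 0.51² = 0.0049 + 0.0576 + 0.0676 + 0.2601 = 0.3902

0.39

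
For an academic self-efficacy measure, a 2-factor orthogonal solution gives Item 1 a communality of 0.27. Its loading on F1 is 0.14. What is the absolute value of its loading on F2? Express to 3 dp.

Under orthogonal rotation h² = Σλ², so λ_F2² = h² − (0.0196) = 0.27 − 0.0196 = 0.2504.
|λ| = √0.2504 = 0.5004.

0.500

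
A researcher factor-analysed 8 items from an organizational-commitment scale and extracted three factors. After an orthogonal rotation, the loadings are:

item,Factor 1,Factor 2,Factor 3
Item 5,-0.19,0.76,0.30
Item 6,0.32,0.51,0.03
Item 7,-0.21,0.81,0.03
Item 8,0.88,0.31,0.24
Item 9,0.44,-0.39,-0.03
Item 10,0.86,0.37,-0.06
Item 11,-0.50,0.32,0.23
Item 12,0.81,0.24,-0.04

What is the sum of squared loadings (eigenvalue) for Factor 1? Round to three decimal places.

SS loadings for Factor 1 = (-0.19)² + 0.32² + (-0.21)² + 0.88² + 0.44² + 0.86² + (-0.50)² + 0.81² = 0.0361 + 0.1024 + 0.0441 + 0.7744 + 0.1936 + 0.7396 + 0.2500 + 0.6561 = 2.7963

2.796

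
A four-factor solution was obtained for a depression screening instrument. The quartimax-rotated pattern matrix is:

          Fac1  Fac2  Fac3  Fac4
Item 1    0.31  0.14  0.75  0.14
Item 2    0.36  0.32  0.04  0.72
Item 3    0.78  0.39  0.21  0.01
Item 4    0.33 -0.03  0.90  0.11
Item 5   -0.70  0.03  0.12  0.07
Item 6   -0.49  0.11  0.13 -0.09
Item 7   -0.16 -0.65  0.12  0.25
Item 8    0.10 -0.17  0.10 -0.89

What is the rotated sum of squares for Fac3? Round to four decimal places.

SS loadings for Fac3 = 0.75² + 0.04² + 0.21² + 0.90² + 0.12² + 0.13² + 0.12² + 0.10² = 0.5625 + 0.0016 + 0.0441 + 0.8100 + 0.0144 + 0.0169 + 0.0144 + 0.0100 = 1.4739

1.4739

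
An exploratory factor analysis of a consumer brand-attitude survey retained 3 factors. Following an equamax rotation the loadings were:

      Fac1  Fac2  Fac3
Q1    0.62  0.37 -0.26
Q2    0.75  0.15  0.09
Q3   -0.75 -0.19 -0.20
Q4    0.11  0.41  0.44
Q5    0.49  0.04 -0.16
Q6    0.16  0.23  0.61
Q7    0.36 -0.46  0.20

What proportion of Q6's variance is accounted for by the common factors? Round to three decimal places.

0.451

h² = 0.16² + 0.23² + 0.61² = 0.0256 + 0.0529 + 0.3721 = 0.4506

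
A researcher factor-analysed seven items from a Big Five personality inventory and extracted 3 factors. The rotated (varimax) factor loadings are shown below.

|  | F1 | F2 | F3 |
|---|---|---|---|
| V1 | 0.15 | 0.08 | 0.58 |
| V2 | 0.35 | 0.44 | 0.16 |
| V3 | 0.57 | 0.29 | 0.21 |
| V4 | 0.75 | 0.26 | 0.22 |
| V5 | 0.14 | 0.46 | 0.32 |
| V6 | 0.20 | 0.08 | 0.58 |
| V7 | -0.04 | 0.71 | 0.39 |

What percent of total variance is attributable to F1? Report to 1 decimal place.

SS loadings for F1 = 0.15² + 0.35² + 0.57² + 0.75² + 0.14² + 0.20² + (-0.04)² = 1.0936
With 7 standardized items, total variance = 7. Proportion = 1.0936/7 = 0.1562 → 15.62%.

15.6%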